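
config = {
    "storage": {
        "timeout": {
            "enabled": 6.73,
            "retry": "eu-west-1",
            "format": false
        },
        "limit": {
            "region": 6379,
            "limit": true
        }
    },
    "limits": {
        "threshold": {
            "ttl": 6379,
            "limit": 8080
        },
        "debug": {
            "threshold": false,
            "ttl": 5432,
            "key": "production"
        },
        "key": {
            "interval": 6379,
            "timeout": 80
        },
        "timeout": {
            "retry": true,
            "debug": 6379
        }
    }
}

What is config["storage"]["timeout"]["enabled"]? 6.73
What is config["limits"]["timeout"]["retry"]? True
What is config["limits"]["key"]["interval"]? 6379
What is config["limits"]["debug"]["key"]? "production"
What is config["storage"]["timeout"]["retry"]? "eu-west-1"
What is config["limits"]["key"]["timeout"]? 80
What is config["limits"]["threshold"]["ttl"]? 6379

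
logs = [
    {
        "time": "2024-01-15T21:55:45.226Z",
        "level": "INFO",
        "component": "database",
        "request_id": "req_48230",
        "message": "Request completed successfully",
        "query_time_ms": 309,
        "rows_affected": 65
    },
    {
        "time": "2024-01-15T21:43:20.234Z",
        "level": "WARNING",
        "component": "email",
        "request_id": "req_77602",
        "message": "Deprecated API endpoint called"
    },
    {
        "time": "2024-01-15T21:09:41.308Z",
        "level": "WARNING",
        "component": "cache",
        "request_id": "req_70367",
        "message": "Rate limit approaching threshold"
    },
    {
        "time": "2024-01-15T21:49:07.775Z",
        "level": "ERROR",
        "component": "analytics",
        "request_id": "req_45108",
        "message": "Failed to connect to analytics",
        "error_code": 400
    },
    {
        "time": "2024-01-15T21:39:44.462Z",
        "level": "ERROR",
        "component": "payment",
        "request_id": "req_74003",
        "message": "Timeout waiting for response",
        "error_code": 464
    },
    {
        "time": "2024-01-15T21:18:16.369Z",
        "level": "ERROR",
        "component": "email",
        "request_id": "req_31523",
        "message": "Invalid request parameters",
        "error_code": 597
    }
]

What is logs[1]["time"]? "2024-01-15T21:43:20.234Z"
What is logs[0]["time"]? "2024-01-15T21:55:45.226Z"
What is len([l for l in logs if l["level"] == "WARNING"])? 2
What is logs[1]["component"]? "email"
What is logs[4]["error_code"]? 464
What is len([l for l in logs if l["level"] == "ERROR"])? 3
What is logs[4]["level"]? "ERROR"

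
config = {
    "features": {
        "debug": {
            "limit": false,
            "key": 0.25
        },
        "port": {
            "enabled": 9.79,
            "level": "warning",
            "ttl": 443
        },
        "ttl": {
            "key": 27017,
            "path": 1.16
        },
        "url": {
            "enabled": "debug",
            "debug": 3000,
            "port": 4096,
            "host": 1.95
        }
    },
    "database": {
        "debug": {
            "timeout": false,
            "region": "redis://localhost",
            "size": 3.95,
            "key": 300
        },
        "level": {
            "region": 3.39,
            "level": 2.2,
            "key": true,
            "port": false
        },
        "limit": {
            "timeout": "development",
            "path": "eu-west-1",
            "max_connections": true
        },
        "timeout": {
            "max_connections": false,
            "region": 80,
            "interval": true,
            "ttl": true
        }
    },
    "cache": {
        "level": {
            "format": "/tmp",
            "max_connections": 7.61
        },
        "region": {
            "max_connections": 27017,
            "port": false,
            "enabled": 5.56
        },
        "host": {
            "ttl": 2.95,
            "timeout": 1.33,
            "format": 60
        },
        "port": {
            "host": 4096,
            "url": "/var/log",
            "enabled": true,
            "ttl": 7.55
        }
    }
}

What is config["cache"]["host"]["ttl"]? 2.95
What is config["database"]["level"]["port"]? False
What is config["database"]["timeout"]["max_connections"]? False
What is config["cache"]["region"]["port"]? False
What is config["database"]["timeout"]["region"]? 80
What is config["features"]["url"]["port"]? 4096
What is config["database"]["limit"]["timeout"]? "development"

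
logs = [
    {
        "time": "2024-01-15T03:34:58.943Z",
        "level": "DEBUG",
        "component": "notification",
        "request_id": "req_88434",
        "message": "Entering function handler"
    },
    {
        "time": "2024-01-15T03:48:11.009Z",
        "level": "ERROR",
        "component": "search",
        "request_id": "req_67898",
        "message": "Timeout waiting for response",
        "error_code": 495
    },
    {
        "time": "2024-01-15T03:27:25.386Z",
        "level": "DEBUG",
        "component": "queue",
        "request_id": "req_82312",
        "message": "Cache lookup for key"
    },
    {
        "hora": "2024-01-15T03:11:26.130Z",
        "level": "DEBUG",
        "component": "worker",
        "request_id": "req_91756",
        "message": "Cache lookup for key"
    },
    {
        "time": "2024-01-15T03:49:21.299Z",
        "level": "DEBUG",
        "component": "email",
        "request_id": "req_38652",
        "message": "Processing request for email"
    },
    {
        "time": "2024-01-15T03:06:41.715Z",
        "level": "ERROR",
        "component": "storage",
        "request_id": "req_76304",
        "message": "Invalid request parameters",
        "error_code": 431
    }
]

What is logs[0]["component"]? "notification"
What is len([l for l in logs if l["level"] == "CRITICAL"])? 0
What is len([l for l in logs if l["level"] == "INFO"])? 0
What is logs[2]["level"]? "DEBUG"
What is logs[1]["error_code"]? 495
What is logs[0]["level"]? "DEBUG"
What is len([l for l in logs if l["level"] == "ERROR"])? 2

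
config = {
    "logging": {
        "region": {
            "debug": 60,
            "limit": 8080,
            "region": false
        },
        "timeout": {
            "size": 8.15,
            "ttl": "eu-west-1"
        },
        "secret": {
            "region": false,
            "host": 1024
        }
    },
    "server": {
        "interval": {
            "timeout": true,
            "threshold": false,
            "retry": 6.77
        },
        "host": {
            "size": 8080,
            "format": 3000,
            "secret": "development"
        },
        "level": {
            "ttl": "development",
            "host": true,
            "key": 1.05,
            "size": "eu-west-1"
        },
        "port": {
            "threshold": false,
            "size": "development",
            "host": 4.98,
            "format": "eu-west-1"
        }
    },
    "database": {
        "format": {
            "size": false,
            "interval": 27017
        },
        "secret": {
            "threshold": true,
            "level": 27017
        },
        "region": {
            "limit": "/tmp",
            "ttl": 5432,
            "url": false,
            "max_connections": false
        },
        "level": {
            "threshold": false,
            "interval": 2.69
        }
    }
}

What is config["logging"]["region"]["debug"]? 60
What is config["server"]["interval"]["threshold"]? False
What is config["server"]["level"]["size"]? "eu-west-1"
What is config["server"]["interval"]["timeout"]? True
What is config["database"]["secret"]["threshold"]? True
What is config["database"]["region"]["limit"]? "/tmp"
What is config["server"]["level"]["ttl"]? "development"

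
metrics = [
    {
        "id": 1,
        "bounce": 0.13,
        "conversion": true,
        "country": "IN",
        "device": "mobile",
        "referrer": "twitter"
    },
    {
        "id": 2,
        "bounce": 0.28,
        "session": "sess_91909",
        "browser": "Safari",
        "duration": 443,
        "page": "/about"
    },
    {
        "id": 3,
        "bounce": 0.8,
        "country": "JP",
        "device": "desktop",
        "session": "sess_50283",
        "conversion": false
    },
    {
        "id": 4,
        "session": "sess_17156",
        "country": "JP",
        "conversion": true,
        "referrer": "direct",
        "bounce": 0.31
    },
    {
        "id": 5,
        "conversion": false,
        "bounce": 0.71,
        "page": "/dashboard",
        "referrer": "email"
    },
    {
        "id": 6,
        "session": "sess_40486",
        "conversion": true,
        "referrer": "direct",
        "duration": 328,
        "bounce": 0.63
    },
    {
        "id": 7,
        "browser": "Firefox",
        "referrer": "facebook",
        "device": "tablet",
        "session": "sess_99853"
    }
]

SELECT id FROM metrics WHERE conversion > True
[]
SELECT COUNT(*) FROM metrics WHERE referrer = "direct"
2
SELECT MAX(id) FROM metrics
7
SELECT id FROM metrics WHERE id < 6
[1, 2, 3, 4, 5]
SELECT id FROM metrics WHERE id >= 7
[7]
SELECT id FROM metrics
[1, 2, 3, 4, 5, 6, 7]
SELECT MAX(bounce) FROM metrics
0.8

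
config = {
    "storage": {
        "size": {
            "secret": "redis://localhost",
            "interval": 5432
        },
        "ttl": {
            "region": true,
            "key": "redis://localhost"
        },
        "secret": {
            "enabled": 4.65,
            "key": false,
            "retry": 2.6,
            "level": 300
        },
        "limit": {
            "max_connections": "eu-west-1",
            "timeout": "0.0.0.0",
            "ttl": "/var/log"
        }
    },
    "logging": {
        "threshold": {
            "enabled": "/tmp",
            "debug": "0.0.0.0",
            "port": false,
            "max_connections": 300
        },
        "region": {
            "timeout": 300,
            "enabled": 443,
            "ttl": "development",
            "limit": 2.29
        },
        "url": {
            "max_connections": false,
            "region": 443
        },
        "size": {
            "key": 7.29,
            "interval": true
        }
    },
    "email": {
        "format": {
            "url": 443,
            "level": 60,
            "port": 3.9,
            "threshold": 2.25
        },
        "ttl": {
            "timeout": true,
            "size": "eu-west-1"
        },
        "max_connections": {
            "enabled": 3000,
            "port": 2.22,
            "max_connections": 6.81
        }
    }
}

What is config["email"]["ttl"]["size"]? "eu-west-1"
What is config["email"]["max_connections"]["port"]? 2.22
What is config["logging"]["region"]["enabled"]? 443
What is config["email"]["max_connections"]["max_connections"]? 6.81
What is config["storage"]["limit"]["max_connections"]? "eu-west-1"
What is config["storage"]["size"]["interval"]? 5432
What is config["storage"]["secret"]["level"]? 300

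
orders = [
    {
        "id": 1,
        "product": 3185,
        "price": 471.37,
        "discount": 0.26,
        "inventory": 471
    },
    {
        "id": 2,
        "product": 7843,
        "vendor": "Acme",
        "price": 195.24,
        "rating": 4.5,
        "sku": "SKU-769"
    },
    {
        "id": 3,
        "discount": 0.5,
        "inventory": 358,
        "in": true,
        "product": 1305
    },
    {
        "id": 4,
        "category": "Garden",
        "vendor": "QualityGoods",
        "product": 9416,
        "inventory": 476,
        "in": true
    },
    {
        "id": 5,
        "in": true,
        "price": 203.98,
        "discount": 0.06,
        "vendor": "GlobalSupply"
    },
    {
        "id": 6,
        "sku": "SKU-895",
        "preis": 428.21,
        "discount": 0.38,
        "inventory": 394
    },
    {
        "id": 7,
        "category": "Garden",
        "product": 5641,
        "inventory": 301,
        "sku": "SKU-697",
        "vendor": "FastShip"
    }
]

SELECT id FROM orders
[1, 2, 3, 4, 5, 6, 7]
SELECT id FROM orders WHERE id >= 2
[2, 3, 4, 5, 6, 7]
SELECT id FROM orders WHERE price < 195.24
[]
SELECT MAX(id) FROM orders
7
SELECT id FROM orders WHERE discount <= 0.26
[1, 5]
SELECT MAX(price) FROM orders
471.37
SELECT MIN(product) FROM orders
1305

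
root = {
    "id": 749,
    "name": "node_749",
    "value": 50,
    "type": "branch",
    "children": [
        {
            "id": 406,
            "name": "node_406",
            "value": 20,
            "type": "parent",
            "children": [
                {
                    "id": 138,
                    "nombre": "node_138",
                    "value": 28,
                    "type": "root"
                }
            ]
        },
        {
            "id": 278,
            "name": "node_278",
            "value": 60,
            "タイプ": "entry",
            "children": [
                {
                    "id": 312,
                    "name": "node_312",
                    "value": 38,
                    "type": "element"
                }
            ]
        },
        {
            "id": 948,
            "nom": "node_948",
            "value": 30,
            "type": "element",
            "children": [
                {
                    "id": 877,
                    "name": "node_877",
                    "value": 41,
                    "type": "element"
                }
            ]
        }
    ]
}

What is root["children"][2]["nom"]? "node_948"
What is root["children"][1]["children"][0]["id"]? 312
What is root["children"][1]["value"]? 60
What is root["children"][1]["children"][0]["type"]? "element"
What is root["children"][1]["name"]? "node_278"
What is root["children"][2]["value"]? 30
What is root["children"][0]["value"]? 20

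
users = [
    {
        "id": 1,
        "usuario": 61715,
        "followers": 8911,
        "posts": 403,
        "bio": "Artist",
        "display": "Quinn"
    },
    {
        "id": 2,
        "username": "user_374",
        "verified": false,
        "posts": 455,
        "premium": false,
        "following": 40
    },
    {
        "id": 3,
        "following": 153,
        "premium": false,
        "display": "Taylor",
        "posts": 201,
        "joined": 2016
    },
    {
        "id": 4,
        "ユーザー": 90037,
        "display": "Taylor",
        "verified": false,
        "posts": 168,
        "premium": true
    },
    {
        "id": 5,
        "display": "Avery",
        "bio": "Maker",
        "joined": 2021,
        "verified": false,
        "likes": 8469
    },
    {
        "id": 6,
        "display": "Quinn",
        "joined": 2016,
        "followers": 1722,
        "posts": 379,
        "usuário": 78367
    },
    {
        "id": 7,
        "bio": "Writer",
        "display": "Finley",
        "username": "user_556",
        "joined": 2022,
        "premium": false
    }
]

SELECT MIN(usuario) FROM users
61715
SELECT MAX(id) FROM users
7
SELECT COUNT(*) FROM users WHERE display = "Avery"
1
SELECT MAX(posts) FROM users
455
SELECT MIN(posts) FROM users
168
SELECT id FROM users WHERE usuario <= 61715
[1]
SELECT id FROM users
[1, 2, 3, 4, 5, 6, 7]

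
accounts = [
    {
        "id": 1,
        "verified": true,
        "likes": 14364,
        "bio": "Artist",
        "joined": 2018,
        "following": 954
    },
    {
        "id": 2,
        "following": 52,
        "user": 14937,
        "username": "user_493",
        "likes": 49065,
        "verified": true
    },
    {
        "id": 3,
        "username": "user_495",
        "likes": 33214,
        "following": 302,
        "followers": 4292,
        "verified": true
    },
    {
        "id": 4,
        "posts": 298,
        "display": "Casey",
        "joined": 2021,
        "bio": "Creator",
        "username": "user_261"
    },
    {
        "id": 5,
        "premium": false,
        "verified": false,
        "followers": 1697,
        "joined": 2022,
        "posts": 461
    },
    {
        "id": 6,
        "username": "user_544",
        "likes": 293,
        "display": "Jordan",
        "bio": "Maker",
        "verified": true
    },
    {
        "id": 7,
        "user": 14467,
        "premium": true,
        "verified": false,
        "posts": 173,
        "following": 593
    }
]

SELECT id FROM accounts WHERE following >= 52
[1, 2, 3, 7]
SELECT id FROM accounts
[1, 2, 3, 4, 5, 6, 7]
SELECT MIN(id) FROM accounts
1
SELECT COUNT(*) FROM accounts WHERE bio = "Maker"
1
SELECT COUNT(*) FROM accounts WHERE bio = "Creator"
1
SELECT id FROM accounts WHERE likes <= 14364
[1, 6]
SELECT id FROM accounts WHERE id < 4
[1, 2, 3]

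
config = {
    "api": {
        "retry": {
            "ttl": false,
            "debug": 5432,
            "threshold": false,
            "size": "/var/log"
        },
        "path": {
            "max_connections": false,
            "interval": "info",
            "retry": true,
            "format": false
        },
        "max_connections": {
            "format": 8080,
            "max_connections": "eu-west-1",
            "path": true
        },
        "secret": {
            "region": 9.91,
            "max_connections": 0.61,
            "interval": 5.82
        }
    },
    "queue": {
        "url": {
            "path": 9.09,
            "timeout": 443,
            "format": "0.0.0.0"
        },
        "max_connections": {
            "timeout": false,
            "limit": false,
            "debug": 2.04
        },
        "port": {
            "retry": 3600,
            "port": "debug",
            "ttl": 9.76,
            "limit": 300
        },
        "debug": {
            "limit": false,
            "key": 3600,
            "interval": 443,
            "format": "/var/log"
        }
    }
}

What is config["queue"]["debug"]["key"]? 3600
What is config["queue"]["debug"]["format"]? "/var/log"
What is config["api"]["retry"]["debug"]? 5432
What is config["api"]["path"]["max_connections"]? False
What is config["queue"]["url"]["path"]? 9.09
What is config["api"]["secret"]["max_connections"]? 0.61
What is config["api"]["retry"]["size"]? "/var/log"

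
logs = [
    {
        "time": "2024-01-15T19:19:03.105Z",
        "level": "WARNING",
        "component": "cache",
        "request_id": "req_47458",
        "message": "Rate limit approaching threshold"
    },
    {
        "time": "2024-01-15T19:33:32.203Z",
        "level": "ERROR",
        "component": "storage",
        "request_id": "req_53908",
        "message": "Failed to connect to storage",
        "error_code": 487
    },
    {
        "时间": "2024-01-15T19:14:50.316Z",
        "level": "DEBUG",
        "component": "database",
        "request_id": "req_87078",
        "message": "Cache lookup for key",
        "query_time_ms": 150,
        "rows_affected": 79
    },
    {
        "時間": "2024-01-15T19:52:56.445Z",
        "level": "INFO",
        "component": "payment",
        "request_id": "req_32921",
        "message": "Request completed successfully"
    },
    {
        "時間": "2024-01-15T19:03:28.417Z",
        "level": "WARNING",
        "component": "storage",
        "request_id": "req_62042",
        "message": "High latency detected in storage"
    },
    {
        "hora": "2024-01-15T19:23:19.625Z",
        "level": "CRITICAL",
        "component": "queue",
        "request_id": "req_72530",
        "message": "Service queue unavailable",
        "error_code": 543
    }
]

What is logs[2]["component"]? "database"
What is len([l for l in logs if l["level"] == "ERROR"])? 1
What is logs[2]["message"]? "Cache lookup for key"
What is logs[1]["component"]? "storage"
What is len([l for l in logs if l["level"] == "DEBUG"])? 1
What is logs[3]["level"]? "INFO"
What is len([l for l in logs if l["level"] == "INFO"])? 1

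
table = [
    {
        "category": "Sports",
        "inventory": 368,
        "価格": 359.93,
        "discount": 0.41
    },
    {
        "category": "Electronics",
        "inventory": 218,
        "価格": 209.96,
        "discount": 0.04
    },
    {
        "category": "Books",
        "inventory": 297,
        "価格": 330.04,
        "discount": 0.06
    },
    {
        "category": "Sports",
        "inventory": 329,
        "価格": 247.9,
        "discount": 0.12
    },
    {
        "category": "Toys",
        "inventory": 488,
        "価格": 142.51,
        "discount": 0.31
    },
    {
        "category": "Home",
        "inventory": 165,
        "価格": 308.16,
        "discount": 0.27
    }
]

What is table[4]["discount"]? 0.31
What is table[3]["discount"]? 0.12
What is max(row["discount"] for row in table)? 0.41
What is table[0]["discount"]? 0.41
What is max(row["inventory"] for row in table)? 488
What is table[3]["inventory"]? 329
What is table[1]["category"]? "Electronics"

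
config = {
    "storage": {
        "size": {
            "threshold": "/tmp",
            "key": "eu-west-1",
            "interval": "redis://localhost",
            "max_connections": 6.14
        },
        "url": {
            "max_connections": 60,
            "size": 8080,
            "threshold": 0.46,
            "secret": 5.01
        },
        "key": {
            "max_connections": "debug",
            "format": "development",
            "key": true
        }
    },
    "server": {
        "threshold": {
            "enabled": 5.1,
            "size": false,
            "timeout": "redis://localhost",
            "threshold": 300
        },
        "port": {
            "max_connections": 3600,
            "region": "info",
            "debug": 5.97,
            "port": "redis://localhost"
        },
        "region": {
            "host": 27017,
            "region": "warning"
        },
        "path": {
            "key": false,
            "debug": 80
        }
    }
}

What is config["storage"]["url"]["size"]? 8080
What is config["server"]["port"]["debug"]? 5.97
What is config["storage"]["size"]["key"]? "eu-west-1"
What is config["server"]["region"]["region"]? "warning"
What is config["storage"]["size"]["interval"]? "redis://localhost"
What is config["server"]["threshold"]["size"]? False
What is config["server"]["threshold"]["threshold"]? 300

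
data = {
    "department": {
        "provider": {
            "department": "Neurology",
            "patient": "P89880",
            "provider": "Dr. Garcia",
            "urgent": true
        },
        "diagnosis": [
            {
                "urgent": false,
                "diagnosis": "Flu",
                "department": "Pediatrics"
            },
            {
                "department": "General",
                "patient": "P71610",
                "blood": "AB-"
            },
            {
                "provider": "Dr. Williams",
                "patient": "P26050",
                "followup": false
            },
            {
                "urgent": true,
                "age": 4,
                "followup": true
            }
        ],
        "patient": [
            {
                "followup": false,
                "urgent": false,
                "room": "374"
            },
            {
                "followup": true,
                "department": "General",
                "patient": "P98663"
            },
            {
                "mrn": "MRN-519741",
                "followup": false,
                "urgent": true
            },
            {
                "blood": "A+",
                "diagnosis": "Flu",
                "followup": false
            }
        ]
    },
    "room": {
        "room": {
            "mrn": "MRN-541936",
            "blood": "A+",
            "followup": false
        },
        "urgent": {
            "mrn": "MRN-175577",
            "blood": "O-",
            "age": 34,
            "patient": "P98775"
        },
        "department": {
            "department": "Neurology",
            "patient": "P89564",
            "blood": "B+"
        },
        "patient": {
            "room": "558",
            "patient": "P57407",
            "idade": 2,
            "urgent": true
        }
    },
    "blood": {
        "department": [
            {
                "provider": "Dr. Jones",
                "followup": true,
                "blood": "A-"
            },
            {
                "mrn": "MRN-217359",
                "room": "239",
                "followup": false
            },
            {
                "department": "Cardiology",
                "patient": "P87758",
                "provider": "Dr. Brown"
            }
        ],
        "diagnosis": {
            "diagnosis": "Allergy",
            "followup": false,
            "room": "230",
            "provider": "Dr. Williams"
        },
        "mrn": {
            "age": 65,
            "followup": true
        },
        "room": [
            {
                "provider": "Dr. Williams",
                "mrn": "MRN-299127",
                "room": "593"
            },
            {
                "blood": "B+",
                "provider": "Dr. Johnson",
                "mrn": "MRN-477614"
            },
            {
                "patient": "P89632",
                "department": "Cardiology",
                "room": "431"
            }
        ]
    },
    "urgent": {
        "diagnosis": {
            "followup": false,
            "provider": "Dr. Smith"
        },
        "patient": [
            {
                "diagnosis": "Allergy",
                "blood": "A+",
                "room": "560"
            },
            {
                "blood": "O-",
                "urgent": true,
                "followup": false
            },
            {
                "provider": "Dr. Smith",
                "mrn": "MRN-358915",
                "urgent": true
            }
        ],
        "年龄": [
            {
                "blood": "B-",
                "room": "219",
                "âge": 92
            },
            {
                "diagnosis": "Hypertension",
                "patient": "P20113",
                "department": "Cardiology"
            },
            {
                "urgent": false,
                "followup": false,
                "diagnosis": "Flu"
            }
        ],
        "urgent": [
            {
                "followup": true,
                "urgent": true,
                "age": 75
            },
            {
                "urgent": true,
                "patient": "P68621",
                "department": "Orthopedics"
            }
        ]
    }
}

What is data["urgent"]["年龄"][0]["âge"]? 92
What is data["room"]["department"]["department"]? "Neurology"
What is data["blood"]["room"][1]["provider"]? "Dr. Johnson"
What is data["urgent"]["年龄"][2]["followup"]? False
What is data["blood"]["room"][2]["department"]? "Cardiology"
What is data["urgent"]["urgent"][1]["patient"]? "P68621"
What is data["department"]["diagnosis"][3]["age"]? 4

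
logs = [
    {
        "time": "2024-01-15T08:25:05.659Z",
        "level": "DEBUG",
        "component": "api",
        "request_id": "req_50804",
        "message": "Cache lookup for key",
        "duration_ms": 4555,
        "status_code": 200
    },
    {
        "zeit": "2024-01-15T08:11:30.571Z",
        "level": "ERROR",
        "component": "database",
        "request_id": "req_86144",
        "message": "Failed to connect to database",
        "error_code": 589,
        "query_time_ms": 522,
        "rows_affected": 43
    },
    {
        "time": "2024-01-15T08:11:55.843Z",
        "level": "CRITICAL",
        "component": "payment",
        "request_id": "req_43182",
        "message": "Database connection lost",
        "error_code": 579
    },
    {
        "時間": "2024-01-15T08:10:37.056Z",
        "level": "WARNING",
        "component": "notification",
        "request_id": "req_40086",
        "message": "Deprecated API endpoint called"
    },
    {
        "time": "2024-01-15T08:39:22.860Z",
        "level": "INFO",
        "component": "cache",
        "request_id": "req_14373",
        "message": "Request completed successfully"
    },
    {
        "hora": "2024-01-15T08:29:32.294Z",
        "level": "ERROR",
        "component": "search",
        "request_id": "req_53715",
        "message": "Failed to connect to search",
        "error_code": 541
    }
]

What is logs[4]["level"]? "INFO"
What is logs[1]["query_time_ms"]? 522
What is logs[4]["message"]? "Request completed successfully"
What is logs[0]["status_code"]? 200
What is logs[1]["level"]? "ERROR"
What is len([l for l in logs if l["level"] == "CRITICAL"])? 1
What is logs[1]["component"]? "database"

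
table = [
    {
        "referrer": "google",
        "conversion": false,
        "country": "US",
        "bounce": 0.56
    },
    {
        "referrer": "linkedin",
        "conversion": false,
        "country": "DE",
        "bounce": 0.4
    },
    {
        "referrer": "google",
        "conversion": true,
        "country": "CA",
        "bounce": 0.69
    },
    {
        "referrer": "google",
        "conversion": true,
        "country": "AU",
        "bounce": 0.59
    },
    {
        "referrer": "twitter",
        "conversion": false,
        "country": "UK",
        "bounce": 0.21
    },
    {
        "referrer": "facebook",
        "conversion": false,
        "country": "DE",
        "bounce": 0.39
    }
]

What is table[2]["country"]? "CA"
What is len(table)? 6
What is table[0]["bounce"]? 0.56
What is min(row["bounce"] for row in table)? 0.21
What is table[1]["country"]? "DE"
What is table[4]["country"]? "UK"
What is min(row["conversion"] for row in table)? False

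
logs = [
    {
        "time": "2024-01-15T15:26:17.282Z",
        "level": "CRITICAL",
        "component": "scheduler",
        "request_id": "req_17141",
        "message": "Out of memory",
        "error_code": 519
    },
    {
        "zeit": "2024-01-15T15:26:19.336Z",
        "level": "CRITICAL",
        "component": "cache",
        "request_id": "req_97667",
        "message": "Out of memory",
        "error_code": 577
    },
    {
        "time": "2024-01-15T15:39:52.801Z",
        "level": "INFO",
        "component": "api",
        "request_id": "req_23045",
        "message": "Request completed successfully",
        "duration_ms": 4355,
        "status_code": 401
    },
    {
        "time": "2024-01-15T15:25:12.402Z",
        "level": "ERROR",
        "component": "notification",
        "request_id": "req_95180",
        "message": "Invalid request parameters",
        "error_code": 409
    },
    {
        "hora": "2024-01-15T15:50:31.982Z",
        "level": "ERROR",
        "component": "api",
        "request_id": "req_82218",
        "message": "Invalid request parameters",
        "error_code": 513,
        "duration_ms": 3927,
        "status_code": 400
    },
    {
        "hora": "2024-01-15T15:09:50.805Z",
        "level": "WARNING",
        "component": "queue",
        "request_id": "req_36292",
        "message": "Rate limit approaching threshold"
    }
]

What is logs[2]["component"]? "api"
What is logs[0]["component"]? "scheduler"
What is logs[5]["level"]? "WARNING"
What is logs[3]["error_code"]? 409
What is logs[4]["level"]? "ERROR"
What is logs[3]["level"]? "ERROR"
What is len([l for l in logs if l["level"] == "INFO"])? 1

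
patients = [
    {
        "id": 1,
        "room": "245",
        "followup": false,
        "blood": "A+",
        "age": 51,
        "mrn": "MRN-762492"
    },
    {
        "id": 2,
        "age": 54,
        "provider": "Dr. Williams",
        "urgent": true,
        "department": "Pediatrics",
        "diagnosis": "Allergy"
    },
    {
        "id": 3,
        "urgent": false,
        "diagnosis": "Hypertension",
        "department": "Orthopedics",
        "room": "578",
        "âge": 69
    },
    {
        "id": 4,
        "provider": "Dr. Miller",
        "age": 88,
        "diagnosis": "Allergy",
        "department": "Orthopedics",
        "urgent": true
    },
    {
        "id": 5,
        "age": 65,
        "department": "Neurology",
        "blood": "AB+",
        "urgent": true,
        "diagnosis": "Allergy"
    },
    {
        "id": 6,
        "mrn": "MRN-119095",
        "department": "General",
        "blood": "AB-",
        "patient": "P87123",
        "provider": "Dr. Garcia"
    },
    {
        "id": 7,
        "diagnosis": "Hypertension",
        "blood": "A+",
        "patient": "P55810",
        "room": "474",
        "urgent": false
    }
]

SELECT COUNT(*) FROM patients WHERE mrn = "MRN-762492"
1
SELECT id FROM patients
[1, 2, 3, 4, 5, 6, 7]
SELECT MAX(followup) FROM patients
False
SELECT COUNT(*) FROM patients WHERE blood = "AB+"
1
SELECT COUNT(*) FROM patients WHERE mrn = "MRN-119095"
1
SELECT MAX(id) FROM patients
7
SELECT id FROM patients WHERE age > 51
[2, 4, 5]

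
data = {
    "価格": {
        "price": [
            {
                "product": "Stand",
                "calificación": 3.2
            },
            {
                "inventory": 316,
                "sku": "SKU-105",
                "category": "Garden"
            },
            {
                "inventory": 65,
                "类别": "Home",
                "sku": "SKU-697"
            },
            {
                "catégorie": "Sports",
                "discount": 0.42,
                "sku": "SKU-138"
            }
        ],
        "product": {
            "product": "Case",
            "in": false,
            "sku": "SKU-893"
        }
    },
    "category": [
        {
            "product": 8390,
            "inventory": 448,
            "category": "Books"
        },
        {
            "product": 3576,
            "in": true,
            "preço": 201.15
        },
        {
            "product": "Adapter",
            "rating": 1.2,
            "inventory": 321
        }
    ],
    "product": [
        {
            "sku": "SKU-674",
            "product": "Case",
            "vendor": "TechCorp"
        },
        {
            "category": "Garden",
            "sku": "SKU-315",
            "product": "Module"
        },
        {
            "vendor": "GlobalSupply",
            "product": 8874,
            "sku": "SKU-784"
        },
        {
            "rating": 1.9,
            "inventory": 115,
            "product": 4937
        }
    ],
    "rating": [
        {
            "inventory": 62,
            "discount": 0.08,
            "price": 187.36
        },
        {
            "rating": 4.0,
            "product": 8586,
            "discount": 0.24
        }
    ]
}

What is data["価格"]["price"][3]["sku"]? "SKU-138"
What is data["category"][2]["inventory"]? 321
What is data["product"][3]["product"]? 4937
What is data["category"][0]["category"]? "Books"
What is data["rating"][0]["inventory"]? 62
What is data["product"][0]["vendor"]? "TechCorp"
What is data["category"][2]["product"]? "Adapter"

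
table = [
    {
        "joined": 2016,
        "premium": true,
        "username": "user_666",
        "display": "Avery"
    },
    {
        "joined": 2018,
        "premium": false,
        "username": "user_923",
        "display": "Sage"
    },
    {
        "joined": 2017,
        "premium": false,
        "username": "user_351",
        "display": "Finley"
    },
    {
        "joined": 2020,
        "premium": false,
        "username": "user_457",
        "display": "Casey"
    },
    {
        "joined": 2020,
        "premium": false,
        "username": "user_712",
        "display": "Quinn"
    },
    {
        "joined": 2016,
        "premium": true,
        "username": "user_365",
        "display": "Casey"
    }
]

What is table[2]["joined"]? 2017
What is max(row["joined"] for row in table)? 2020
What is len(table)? 6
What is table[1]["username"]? "user_923"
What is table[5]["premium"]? True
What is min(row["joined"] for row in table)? 2016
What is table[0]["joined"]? 2016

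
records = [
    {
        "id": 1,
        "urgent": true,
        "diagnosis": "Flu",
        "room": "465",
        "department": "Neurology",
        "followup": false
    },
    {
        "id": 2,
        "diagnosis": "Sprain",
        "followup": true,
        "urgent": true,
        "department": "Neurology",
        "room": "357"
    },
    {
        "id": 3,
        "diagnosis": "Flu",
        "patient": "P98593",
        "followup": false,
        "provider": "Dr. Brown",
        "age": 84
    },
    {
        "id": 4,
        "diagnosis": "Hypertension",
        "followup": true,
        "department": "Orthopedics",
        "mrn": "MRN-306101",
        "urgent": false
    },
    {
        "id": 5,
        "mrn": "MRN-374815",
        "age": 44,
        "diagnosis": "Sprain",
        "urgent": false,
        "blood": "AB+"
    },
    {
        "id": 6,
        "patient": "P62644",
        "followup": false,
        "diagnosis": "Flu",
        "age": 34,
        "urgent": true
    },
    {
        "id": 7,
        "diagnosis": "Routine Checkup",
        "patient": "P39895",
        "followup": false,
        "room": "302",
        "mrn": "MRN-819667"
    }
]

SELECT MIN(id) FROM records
1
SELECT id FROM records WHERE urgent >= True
[1, 2, 6]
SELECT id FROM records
[1, 2, 3, 4, 5, 6, 7]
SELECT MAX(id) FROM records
7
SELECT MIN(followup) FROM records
False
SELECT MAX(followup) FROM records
True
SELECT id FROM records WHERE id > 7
[]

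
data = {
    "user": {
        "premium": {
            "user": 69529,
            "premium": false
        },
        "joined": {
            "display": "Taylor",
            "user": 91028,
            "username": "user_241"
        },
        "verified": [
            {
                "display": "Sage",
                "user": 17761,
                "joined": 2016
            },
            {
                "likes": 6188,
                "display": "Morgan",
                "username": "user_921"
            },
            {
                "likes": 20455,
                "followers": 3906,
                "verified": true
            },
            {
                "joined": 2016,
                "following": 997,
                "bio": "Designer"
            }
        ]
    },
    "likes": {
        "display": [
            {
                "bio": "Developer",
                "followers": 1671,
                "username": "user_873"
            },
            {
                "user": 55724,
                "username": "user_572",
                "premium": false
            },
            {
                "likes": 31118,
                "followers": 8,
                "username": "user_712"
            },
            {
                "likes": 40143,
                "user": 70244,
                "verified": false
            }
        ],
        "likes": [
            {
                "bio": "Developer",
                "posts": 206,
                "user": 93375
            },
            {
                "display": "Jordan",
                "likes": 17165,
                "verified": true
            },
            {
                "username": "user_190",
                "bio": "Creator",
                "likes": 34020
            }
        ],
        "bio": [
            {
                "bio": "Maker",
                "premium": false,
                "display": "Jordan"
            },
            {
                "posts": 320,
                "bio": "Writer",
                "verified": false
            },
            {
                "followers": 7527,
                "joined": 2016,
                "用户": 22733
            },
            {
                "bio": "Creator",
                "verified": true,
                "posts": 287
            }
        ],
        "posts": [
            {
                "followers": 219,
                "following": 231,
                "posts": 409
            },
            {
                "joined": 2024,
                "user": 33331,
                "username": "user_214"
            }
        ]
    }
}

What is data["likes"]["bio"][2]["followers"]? 7527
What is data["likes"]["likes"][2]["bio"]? "Creator"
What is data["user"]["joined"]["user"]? 91028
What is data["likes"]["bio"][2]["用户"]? 22733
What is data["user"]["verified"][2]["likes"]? 20455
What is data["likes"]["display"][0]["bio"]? "Developer"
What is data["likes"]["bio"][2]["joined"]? 2016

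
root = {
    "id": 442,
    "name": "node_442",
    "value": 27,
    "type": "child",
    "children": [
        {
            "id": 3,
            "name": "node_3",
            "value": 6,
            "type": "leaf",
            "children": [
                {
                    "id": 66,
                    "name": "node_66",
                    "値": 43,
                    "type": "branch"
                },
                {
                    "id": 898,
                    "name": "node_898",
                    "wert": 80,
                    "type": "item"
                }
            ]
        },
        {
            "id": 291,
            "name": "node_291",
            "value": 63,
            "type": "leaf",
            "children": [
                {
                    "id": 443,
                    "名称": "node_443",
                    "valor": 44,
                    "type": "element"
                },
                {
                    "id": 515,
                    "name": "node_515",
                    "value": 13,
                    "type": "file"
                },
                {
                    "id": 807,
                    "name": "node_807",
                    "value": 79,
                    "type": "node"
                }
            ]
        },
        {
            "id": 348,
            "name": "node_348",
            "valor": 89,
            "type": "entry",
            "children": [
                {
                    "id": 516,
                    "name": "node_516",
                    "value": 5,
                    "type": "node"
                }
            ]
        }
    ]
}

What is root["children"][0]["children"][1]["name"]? "node_898"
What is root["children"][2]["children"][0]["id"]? 516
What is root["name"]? "node_442"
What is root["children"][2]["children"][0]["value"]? 5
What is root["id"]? 442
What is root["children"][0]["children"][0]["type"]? "branch"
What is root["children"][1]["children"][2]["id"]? 807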